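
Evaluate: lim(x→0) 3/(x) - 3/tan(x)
This is an ∞-∞ indeterminate form.

Combine fractions or rationalize to convert ∞-∞ to 0/0 form:
  lim(x→0) 3/(x) - 3/tan(x) = 0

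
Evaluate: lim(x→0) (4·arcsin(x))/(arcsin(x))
This is a 0/0 indeterminate form.

Apply L'Hôpital's rule: differentiate numerator and denominator separately.
  f(x) = 4·asin(x)   ⇒   f'(x) = 4/sqrt(1 - x^2)
  g(x) = asin(x)   ⇒   g'(x) = 1/sqrt(1 - x^2)
  lim(x→0) f'(x)/g'(x) = lim(x→0) (4/sqrt(1 - x^2))/(1/sqrt(1 - x^2))
  = 4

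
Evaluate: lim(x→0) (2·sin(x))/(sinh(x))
This is a 0/0 indeterminate form.

Apply L'Hôpital's rule: differentiate numerator and denominator separately.
  f(x) = 2·sin(x)   ⇒   f'(x) = 2·cos(x)
  g(x) = sinh(x)   ⇒   g'(x) = cosh(x)
  lim(x→0) f'(x)/g'(x) = lim(x→0) (2·cos(x))/(cosh(x))
  = 2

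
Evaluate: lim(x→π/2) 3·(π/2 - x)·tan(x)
This is a 0·∞ indeterminate form.

Rewrite 0·∞ as a quotient (0/0 or ∞/∞ form), then apply L'Hôpital's rule:
  lim(x→π/2) 3·(π/2 - x)·tan(x) = 3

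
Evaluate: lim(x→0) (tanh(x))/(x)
This is a 0/0 indeterminate form.

Apply L'Hôpital's rule: differentiate numerator and denominator separately.
  f(x) = tanh(x)   ⇒   f'(x) = 1 - tanh(x)^2
  g(x) = x   ⇒   g'(x) = 1
  lim(x→0) f'(x)/g'(x) = lim(x→0) (1 - tanh(x)^2)/(1)
  = 1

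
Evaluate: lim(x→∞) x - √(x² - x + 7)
This is an ∞-∞ indeterminate form.

Combine fractions or rationalize to convert ∞-∞ to 0/0 form:
  lim(x→∞) x - √(x² - x + 7) = 1/2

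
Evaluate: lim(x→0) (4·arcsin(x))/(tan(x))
This is a 0/0 indeterminate form.

Apply L'Hôpital's rule: differentiate numerator and denominator separately.
  f(x) = 4·asin(x)   ⇒   f'(x) = 4/sqrt(1 - x^2)
  g(x) = tan(x)   ⇒   g'(x) = tan(x)^2 + 1
  lim(x→0) f'(x)/g'(x) = lim(x→0) (4/sqrt(1 - x^2))/(tan(x)^2 + 1)
  = 4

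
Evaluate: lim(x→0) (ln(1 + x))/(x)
This is a 0/0 indeterminate form.

Apply L'Hôpital's rule: differentiate numerator and denominator separately.
  f(x) = ln(x + 1)   ⇒   f'(x) = 1/(x + 1)
  g(x) = x   ⇒   g'(x) = 1
  lim(x→0) f'(x)/g'(x) = lim(x→0) (1/(x + 1))/(1)
  = 1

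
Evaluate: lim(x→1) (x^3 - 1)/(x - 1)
This is a standard limit.

Factor or rationalize the expression:
  lim(x→1) (x^3 - 1)/(x - 1) = 3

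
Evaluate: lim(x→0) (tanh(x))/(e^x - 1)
This is a 0/0 indeterminate form.

Apply L'Hôpital's rule: differentiate numerator and denominator separately.
  f(x) = tanh(x)   ⇒   f'(x) = 1 - tanh(x)^2
  g(x) = e^(x) - 1   ⇒   g'(x) = e^(x)
  lim(x→0) f'(x)/g'(x) = lim(x→0) (1 - tanh(x)^2)/(e^(x))
  = 1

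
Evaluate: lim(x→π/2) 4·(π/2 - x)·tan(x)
This is a 0·∞ indeterminate form.

Rewrite 0·∞ as a quotient (0/0 or ∞/∞ form), then apply L'Hôpital's rule:
  lim(x→π/2) 4·(π/2 - x)·tan(x) = 4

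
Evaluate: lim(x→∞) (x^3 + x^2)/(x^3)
This is an ∞/∞ indeterminate form.

Apply L'Hôpital's rule: differentiate numerator and denominator separately.
  f(x) = x^3 + x^2   ⇒   f'(x) = 3·x^2 + 2·x
  g(x) = x^3   ⇒   g'(x) = 3·x^2
  lim(x→∞) f'(x)/g'(x) = lim(x→∞) (3·x^2 + 2·x)/(3·x^2)
  = 1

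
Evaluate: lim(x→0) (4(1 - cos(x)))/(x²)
This is a 0/0 indeterminate form.

Apply L'Hôpital's rule: differentiate numerator and denominator separately.
  f(x) = 4 - 4·cos(x)   ⇒   f'(x) = 4·sin(x)
  g(x) = x^2   ⇒   g'(x) = 2·x
  lim(x→0) f'(x)/g'(x) = lim(x→0) (4·sin(x))/(2·x)
  = 2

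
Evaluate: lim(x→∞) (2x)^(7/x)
This is an exponential indeterminate form.

For exponential indeterminate forms, take the natural log:
  Let L = lim(x→∞) (2x)^(7/x)
  Then ln(L) = lim(x→∞) [exponent × ln(base)]
  Evaluate using L'Hôpital or standard limits, then exponentiate.
  L = 1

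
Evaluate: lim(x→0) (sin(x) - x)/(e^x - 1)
This is a 0/0 indeterminate form.

Apply L'Hôpital's rule: differentiate numerator and denominator separately.
  f(x) = -x + sin(x)   ⇒   f'(x) = cos(x) - 1
  g(x) = e^(x) - 1   ⇒   g'(x) = e^(x)
  lim(x→0) f'(x)/g'(x) = lim(x→0) (cos(x) - 1)/(e^(x))
  = 0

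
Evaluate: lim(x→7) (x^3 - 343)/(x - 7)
This is a standard limit.

Factor or rationalize the expression:
  lim(x→7) (x^3 - 343)/(x - 7) = 147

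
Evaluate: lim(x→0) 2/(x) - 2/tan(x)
This is an ∞-∞ indeterminate form.

Combine fractions or rationalize to convert ∞-∞ to 0/0 form:
  lim(x→0) 2/(x) - 2/tan(x) = 0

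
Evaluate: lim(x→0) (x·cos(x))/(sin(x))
This is a 0/0 indeterminate form.

Apply L'Hôpital's rule: differentiate numerator and denominator separately.
  f(x) = x·cos(x)   ⇒   f'(x) = -x·sin(x) + cos(x)
  g(x) = sin(x)   ⇒   g'(x) = cos(x)
  lim(x→0) f'(x)/g'(x) = lim(x→0) (-x·sin(x) + cos(x))/(cos(x))
  = 1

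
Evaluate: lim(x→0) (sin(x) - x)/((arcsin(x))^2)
This is a 0/0 indeterminate form.

Apply L'Hôpital's rule: differentiate numerator and denominator separately.
  f(x) = -x + sin(x)   ⇒   f'(x) = cos(x) - 1
  g(x) = asin(x)^2   ⇒   g'(x) = 2·asin(x)/sqrt(1 - x^2)
  lim(x→0) f'(x)/g'(x) = lim(x→0) (cos(x) - 1)/(2·asin(x)/sqrt(1 - x^2))
  = 0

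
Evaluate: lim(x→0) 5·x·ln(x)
This is a 0·∞ indeterminate form.

Rewrite 0·∞ as a quotient (0/0 or ∞/∞ form), then apply L'Hôpital's rule:
  lim(x→0) 5·x·ln(x) = 0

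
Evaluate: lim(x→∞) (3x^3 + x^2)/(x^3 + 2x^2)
This is an ∞/∞ indeterminate form.

Apply L'Hôpital's rule: differentiate numerator and denominator separately.
  f(x) = 3·x^3 + x^2   ⇒   f'(x) = 9·x^2 + 2·x
  g(x) = x^3 + 2·x^2   ⇒   g'(x) = 3·x^2 + 4·x
  lim(x→∞) f'(x)/g'(x) = lim(x→∞) (9·x^2 + 2·x)/(3·x^2 + 4·x)
  = 3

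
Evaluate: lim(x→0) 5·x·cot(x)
This is a 0·∞ indeterminate form.

Rewrite 0·∞ as a quotient (0/0 or ∞/∞ form), then apply L'Hôpital's rule:
  lim(x→0) 5·x·cot(x) = 5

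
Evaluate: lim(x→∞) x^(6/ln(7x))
This is an exponential indeterminate form.

For exponential indeterminate forms, take the natural log:
  Let L = lim(x→∞) x^(6/ln(7x))
  Then ln(L) = lim(x→∞) [exponent × ln(base)]
  Evaluate using L'Hôpital or standard limits, then exponentiate.
  L = e^(6)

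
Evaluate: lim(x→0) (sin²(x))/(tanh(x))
This is a 0/0 indeterminate form.

Apply L'Hôpital's rule: differentiate numerator and denominator separately.
  f(x) = sin(x)^2   ⇒   f'(x) = 2·sin(x)·cos(x)
  g(x) = tanh(x)   ⇒   g'(x) = 1 - tanh(x)^2
  lim(x→0) f'(x)/g'(x) = lim(x→0) (2·sin(x)·cos(x))/(1 - tanh(x)^2)
  = 0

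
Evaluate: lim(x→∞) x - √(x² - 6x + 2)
This is an ∞-∞ indeterminate form.

Combine fractions or rationalize to convert ∞-∞ to 0/0 form:
  lim(x→∞) x - √(x² - 6x + 2) = 3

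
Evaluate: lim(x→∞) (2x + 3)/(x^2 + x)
This is an ∞/∞ indeterminate form.

Apply L'Hôpital's rule: differentiate numerator and denominator separately.
  f(x) = 2·x + 3   ⇒   f'(x) = 2
  g(x) = x^2 + x   ⇒   g'(x) = 2·x + 1
  lim(x→∞) f'(x)/g'(x) = lim(x→∞) (2)/(2·x + 1)
  = 0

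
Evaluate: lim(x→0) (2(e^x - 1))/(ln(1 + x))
This is a 0/0 indeterminate form.

Apply L'Hôpital's rule: differentiate numerator and denominator separately.
  f(x) = 2·e^(x) - 2   ⇒   f'(x) = 2·e^(x)
  g(x) = ln(x + 1)   ⇒   g'(x) = 1/(x + 1)
  lim(x→0) f'(x)/g'(x) = lim(x→0) (2·e^(x))/(1/(x + 1))
  = 2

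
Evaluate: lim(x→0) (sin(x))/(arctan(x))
This is a 0/0 indeterminate form.

Apply L'Hôpital's rule: differentiate numerator and denominator separately.
  f(x) = sin(x)   ⇒   f'(x) = cos(x)
  g(x) = atan(x)   ⇒   g'(x) = 1/(x^2 + 1)
  lim(x→0) f'(x)/g'(x) = lim(x→0) (cos(x))/(1/(x^2 + 1))
  = 1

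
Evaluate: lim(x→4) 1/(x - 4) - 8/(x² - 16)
This is an ∞-∞ indeterminate form.

Combine fractions or rationalize to convert ∞-∞ to 0/0 form:
  lim(x→4) 1/(x - 4) - 8/(x² - 16) = 1/8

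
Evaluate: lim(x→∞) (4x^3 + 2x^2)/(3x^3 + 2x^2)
This is an ∞/∞ indeterminate form.

Apply L'Hôpital's rule: differentiate numerator and denominator separately.
  f(x) = 4·x^3 + 2·x^2   ⇒   f'(x) = 12·x^2 + 4·x
  g(x) = 3·x^3 + 2·x^2   ⇒   g'(x) = 9·x^2 + 4·x
  lim(x→∞) f'(x)/g'(x) = lim(x→∞) (12·x^2 + 4·x)/(9·x^2 + 4·x)
  = 4/3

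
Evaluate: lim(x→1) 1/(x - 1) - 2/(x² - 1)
This is an ∞-∞ indeterminate form.

Combine fractions or rationalize to convert ∞-∞ to 0/0 form:
  lim(x→1) 1/(x - 1) - 2/(x² - 1) = 1/2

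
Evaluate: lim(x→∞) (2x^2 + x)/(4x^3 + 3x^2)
This is an ∞/∞ indeterminate form.

Apply L'Hôpital's rule: differentiate numerator and denominator separately.
  f(x) = 2·x^2 + x   ⇒   f'(x) = 4·x + 1
  g(x) = 4·x^3 + 3·x^2   ⇒   g'(x) = 12·x^2 + 6·x
  lim(x→∞) f'(x)/g'(x) = lim(x→∞) (4·x + 1)/(12·x^2 + 6·x)
  = 0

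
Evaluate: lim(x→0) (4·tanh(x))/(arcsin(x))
This is a 0/0 indeterminate form.

Apply L'Hôpital's rule: differentiate numerator and denominator separately.
  f(x) = 4·tanh(x)   ⇒   f'(x) = 4 - 4·tanh(x)^2
  g(x) = asin(x)   ⇒   g'(x) = 1/sqrt(1 - x^2)
  lim(x→0) f'(x)/g'(x) = lim(x→0) (4 - 4·tanh(x)^2)/(1/sqrt(1 - x^2))
  = 4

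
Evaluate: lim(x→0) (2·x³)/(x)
This is a 0/0 indeterminate form.

Apply L'Hôpital's rule: differentiate numerator and denominator separately.
  f(x) = 2·x^3   ⇒   f'(x) = 6·x^2
  g(x) = x   ⇒   g'(x) = 1
  lim(x→0) f'(x)/g'(x) = lim(x→0) (6·x^2)/(1)
  = 0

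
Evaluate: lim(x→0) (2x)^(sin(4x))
This is an exponential indeterminate form.

For exponential indeterminate forms, take the natural log:
  Let L = lim(x→0) (2x)^(sin(4x))
  Then ln(L) = lim(x→0) [exponent × ln(base)]
  Evaluate using L'Hôpital or standard limits, then exponentiate.
  L = 1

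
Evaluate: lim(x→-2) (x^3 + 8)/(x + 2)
This is a standard limit.

Factor or rationalize the expression:
  lim(x→-2) (x^3 + 8)/(x + 2) = 12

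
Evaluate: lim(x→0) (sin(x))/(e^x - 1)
This is a 0/0 indeterminate form.

Apply L'Hôpital's rule: differentiate numerator and denominator separately.
  f(x) = sin(x)   ⇒   f'(x) = cos(x)
  g(x) = e^(x) - 1   ⇒   g'(x) = e^(x)
  lim(x→0) f'(x)/g'(x) = lim(x→0) (cos(x))/(e^(x))
  = 1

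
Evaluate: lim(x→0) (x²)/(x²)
This is a 0/0 indeterminate form.

Apply L'Hôpital's rule: differentiate numerator and denominator separately.
  f(x) = x^2   ⇒   f'(x) = 2·x
  g(x) = x^2   ⇒   g'(x) = 2·x
  lim(x→0) f'(x)/g'(x) = lim(x→0) (2·x)/(2·x)
  = 1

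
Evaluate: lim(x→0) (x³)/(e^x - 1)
This is a 0/0 indeterminate form.

Apply L'Hôpital's rule: differentiate numerator and denominator separately.
  f(x) = x^3   ⇒   f'(x) = 3·x^2
  g(x) = e^(x) - 1   ⇒   g'(x) = e^(x)
  lim(x→0) f'(x)/g'(x) = lim(x→0) (3·x^2)/(e^(x))
  = 0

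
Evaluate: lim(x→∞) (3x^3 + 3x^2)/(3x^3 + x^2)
This is an ∞/∞ indeterminate form.

Apply L'Hôpital's rule: differentiate numerator and denominator separately.
  f(x) = 3·x^3 + 3·x^2   ⇒   f'(x) = 9·x^2 + 6·x
  g(x) = 3·x^3 + x^2   ⇒   g'(x) = 9·x^2 + 2·x
  lim(x→∞) f'(x)/g'(x) = lim(x→∞) (9·x^2 + 6·x)/(9·x^2 + 2·x)
  = 1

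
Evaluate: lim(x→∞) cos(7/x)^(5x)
This is an exponential indeterminate form.

For exponential indeterminate forms, take the natural log:
  Let L = lim(x→∞) cos(7/x)^(5x)
  Then ln(L) = lim(x→∞) [exponent × ln(base)]
  Evaluate using L'Hôpital or standard limits, then exponentiate.
  L = 1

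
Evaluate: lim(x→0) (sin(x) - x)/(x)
This is a 0/0 indeterminate form.

Apply L'Hôpital's rule: differentiate numerator and denominator separately.
  f(x) = -x + sin(x)   ⇒   f'(x) = cos(x) - 1
  g(x) = x   ⇒   g'(x) = 1
  lim(x→0) f'(x)/g'(x) = lim(x→0) (cos(x) - 1)/(1)
  = 0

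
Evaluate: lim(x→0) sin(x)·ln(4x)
This is a 0·∞ indeterminate form.

Rewrite 0·∞ as a quotient (0/0 or ∞/∞ form), then apply L'Hôpital's rule:
  lim(x→0) sin(x)·ln(4x) = 0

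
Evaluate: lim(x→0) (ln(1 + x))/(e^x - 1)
This is a 0/0 indeterminate form.

Apply L'Hôpital's rule: differentiate numerator and denominator separately.
  f(x) = ln(x + 1)   ⇒   f'(x) = 1/(x + 1)
  g(x) = e^(x) - 1   ⇒   g'(x) = e^(x)
  lim(x→0) f'(x)/g'(x) = lim(x→0) (1/(x + 1))/(e^(x))
  = 1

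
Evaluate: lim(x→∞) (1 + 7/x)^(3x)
This is an exponential indeterminate form.

For exponential indeterminate forms, take the natural log:
  Let L = lim(x→∞) (1 + 7/x)^(3x)
  Then ln(L) = lim(x→∞) [exponent × ln(base)]
  Evaluate using L'Hôpital or standard limits, then exponentiate.
  L = e^(21)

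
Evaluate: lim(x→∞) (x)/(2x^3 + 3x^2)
This is an ∞/∞ indeterminate form.

Apply L'Hôpital's rule: differentiate numerator and denominator separately.
  f(x) = x   ⇒   f'(x) = 1
  g(x) = 2·x^3 + 3·x^2   ⇒   g'(x) = 6·x^2 + 6·x
  lim(x→∞) f'(x)/g'(x) = lim(x→∞) (1)/(6·x^2 + 6·x)
  = 0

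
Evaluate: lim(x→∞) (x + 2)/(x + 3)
This is an ∞/∞ indeterminate form.

Apply L'Hôpital's rule: differentiate numerator and denominator separately.
  f(x) = x + 2   ⇒   f'(x) = 1
  g(x) = x + 3   ⇒   g'(x) = 1
  lim(x→∞) f'(x)/g'(x) = lim(x→∞) (1)/(1)
  = 1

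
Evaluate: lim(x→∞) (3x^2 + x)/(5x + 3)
This is an ∞/∞ indeterminate form.

Apply L'Hôpital's rule: differentiate numerator and denominator separately.
  f(x) = 3·x^2 + x   ⇒   f'(x) = 6·x + 1
  g(x) = 5·x + 3   ⇒   g'(x) = 5
  lim(x→∞) f'(x)/g'(x) = lim(x→∞) (6·x + 1)/(5)
  = ∞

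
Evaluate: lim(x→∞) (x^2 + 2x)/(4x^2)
This is an ∞/∞ indeterminate form.

Apply L'Hôpital's rule: differentiate numerator and denominator separately.
  f(x) = x^2 + 2·x   ⇒   f'(x) = 2·x + 2
  g(x) = 4·x^2   ⇒   g'(x) = 8·x
  lim(x→∞) f'(x)/g'(x) = lim(x→∞) (2·x + 2)/(8·x)
  = 1/4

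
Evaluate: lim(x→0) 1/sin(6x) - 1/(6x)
This is an ∞-∞ indeterminate form.

Combine fractions or rationalize to convert ∞-∞ to 0/0 form:
  lim(x→0) 1/sin(6x) - 1/(6x) = 0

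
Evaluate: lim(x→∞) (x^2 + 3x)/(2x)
This is an ∞/∞ indeterminate form.

Apply L'Hôpital's rule: differentiate numerator and denominator separately.
  f(x) = x^2 + 3·x   ⇒   f'(x) = 2·x + 3
  g(x) = 2·x   ⇒   g'(x) = 2
  lim(x→∞) f'(x)/g'(x) = lim(x→∞) (2·x + 3)/(2)
  = ∞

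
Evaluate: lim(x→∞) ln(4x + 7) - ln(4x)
This is an ∞-∞ indeterminate form.

Combine fractions or rationalize to convert ∞-∞ to 0/0 form:
  lim(x→∞) ln(4x + 7) - ln(4x) = 0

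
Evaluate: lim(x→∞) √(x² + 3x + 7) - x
This is an ∞-∞ indeterminate form.

Combine fractions or rationalize to convert ∞-∞ to 0/0 form:
  lim(x→∞) √(x² + 3x + 7) - x = 3/2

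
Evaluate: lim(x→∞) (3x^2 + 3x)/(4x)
This is an ∞/∞ indeterminate form.

Apply L'Hôpital's rule: differentiate numerator and denominator separately.
  f(x) = 3·x^2 + 3·x   ⇒   f'(x) = 6·x + 3
  g(x) = 4·x   ⇒   g'(x) = 4
  lim(x→∞) f'(x)/g'(x) = lim(x→∞) (6·x + 3)/(4)
  = ∞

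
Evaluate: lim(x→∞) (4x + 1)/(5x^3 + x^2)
This is an ∞/∞ indeterminate form.

Apply L'Hôpital's rule: differentiate numerator and denominator separately.
  f(x) = 4·x + 1   ⇒   f'(x) = 4
  g(x) = 5·x^3 + x^2   ⇒   g'(x) = 15·x^2 + 2·x
  lim(x→∞) f'(x)/g'(x) = lim(x→∞) (4)/(15·x^2 + 2·x)
  = 0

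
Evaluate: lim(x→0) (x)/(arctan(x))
This is a 0/0 indeterminate form.

Apply L'Hôpital's rule: differentiate numerator and denominator separately.
  f(x) = x   ⇒   f'(x) = 1
  g(x) = atan(x)   ⇒   g'(x) = 1/(x^2 + 1)
  lim(x→0) f'(x)/g'(x) = lim(x→0) (1)/(1/(x^2 + 1))
  = 1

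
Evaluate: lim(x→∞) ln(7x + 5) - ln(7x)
This is an ∞-∞ indeterminate form.

Combine fractions or rationalize to convert ∞-∞ to 0/0 form:
  lim(x→∞) ln(7x + 5) - ln(7x) = 0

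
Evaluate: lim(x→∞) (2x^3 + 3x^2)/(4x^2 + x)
This is an ∞/∞ indeterminate form.

Apply L'Hôpital's rule: differentiate numerator and denominator separately.
  f(x) = 2·x^3 + 3·x^2   ⇒   f'(x) = 6·x^2 + 6·x
  g(x) = 4·x^2 + x   ⇒   g'(x) = 8·x + 1
  lim(x→∞) f'(x)/g'(x) = lim(x→∞) (6·x^2 + 6·x)/(8·x + 1)
  = ∞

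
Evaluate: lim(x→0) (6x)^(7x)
This is an exponential indeterminate form.

For exponential indeterminate forms, take the natural log:
  Let L = lim(x→0) (6x)^(7x)
  Then ln(L) = lim(x→0) [exponent × ln(base)]
  Evaluate using L'Hôpital or standard limits, then exponentiate.
  L = 1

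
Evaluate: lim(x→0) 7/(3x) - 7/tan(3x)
This is an ∞-∞ indeterminate form.

Combine fractions or rationalize to convert ∞-∞ to 0/0 form:
  lim(x→0) 7/(3x) - 7/tan(3x) = 0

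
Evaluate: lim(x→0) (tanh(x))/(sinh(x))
This is a 0/0 indeterminate form.

Apply L'Hôpital's rule: differentiate numerator and denominator separately.
  f(x) = tanh(x)   ⇒   f'(x) = 1 - tanh(x)^2
  g(x) = sinh(x)   ⇒   g'(x) = cosh(x)
  lim(x→0) f'(x)/g'(x) = lim(x→0) (1 - tanh(x)^2)/(cosh(x))
  = 1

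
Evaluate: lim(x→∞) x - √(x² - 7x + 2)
This is an ∞-∞ indeterminate form.

Combine fractions or rationalize to convert ∞-∞ to 0/0 form:
  lim(x→∞) x - √(x² - 7x + 2) = 7/2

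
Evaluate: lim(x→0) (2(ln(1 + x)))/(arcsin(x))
This is a 0/0 indeterminate form.

Apply L'Hôpital's rule: differentiate numerator and denominator separately.
  f(x) = 2·ln(x + 1)   ⇒   f'(x) = 2/(x + 1)
  g(x) = asin(x)   ⇒   g'(x) = 1/sqrt(1 - x^2)
  lim(x→0) f'(x)/g'(x) = lim(x→0) (2/(x + 1))/(1/sqrt(1 - x^2))
  = 2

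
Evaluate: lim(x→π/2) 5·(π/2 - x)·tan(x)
This is a 0·∞ indeterminate form.

Rewrite 0·∞ as a quotient (0/0 or ∞/∞ form), then apply L'Hôpital's rule:
  lim(x→π/2) 5·(π/2 - x)·tan(x) = 5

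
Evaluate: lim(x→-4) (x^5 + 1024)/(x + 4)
This is a standard limit.

Factor or rationalize the expression:
  lim(x→-4) (x^5 + 1024)/(x + 4) = 1280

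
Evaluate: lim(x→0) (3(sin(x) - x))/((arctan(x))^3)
This is a 0/0 indeterminate form.

Apply L'Hôpital's rule: differentiate numerator and denominator separately.
  f(x) = -3·x + 3·sin(x)   ⇒   f'(x) = 3·cos(x) - 3
  g(x) = atan(x)^3   ⇒   g'(x) = 3·atan(x)^2/(x^2 + 1)
  lim(x→0) f'(x)/g'(x) = lim(x→0) (3·cos(x) - 3)/(3·atan(x)^2/(x^2 + 1))
  = -1/2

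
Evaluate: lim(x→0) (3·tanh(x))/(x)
This is a 0/0 indeterminate form.

Apply L'Hôpital's rule: differentiate numerator and denominator separately.
  f(x) = 3·tanh(x)   ⇒   f'(x) = 3 - 3·tanh(x)^2
  g(x) = x   ⇒   g'(x) = 1
  lim(x→0) f'(x)/g'(x) = lim(x→0) (3 - 3·tanh(x)^2)/(1)
  = 3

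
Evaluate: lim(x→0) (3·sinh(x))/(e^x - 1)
This is a 0/0 indeterminate form.

Apply L'Hôpital's rule: differentiate numerator and denominator separately.
  f(x) = 3·sinh(x)   ⇒   f'(x) = 3·cosh(x)
  g(x) = e^(x) - 1   ⇒   g'(x) = e^(x)
  lim(x→0) f'(x)/g'(x) = lim(x→0) (3·cosh(x))/(e^(x))
  = 3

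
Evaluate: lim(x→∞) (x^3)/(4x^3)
This is an ∞/∞ indeterminate form.

Apply L'Hôpital's rule: differentiate numerator and denominator separately.
  f(x) = x^3   ⇒   f'(x) = 3·x^2
  g(x) = 4·x^3   ⇒   g'(x) = 12·x^2
  lim(x→∞) f'(x)/g'(x) = lim(x→∞) (3·x^2)/(12·x^2)
  = 1/4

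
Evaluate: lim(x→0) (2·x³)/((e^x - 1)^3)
This is a 0/0 indeterminate form.

Apply L'Hôpital's rule: differentiate numerator and denominator separately.
  f(x) = 2·x^3   ⇒   f'(x) = 6·x^2
  g(x) = (e^(x) - 1)^3   ⇒   g'(x) = 3·(e^(x) - 1)^2·e^(x)
  lim(x→0) f'(x)/g'(x) = lim(x→0) (6·x^2)/(3·(e^(x) - 1)^2·e^(x))
  = 2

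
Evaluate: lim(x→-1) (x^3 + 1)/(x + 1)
This is a standard limit.

Factor or rationalize the expression:
  lim(x→-1) (x^3 + 1)/(x + 1) = 3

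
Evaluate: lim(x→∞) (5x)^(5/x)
This is an exponential indeterminate form.

For exponential indeterminate forms, take the natural log:
  Let L = lim(x→∞) (5x)^(5/x)
  Then ln(L) = lim(x→∞) [exponent × ln(base)]
  Evaluate using L'Hôpital or standard limits, then exponentiate.
  L = 1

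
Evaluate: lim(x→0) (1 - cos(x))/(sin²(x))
This is a 0/0 indeterminate form.

Apply L'Hôpital's rule: differentiate numerator and denominator separately.
  f(x) = 1 - cos(x)   ⇒   f'(x) = sin(x)
  g(x) = sin(x)^2   ⇒   g'(x) = 2·sin(x)·cos(x)
  lim(x→0) f'(x)/g'(x) = lim(x→0) (sin(x))/(2·sin(x)·cos(x))
  = 1/2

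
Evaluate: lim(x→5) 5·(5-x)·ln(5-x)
This is a 0·∞ indeterminate form.

Rewrite 0·∞ as a quotient (0/0 or ∞/∞ form), then apply L'Hôpital's rule:
  lim(x→5) 5·(5-x)·ln(5-x) = 0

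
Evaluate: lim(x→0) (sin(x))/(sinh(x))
This is a 0/0 indeterminate form.

Apply L'Hôpital's rule: differentiate numerator and denominator separately.
  f(x) = sin(x)   ⇒   f'(x) = cos(x)
  g(x) = sinh(x)   ⇒   g'(x) = cosh(x)
  lim(x→0) f'(x)/g'(x) = lim(x→0) (cos(x))/(cosh(x))
  = 1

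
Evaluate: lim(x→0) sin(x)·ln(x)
This is a 0·∞ indeterminate form.

Rewrite 0·∞ as a quotient (0/0 or ∞/∞ form), then apply L'Hôpital's rule:
  lim(x→0) sin(x)·ln(x) = 0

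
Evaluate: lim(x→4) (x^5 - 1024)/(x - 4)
This is a standard limit.

Factor or rationalize the expression:
  lim(x→4) (x^5 - 1024)/(x - 4) = 1280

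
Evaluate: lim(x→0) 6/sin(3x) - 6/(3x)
This is an ∞-∞ indeterminate form.

Combine fractions or rationalize to convert ∞-∞ to 0/0 form:
  lim(x→0) 6/sin(3x) - 6/(3x) = 0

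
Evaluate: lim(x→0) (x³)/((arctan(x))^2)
This is a 0/0 indeterminate form.

Apply L'Hôpital's rule: differentiate numerator and denominator separately.
  f(x) = x^3   ⇒   f'(x) = 3·x^2
  g(x) = atan(x)^2   ⇒   g'(x) = 2·atan(x)/(x^2 + 1)
  lim(x→0) f'(x)/g'(x) = lim(x→0) (3·x^2)/(2·atan(x)/(x^2 + 1))
  = 0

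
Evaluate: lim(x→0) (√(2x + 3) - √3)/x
This is a standard limit.

Factor or rationalize the expression:
  lim(x→0) (√(2x + 3) - √3)/x = sqrt(3)/3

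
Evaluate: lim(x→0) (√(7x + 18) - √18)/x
This is a standard limit.

Factor or rationalize the expression:
  lim(x→0) (√(7x + 18) - √18)/x = 7·sqrt(2)/12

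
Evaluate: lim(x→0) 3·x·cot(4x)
This is a 0·∞ indeterminate form.

Rewrite 0·∞ as a quotient (0/0 or ∞/∞ form), then apply L'Hôpital's rule:
  lim(x→0) 3·x·cot(4x) = 3/4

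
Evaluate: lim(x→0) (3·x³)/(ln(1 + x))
This is a 0/0 indeterminate form.

Apply L'Hôpital's rule: differentiate numerator and denominator separately.
  f(x) = 3·x^3   ⇒   f'(x) = 9·x^2
  g(x) = ln(x + 1)   ⇒   g'(x) = 1/(x + 1)
  lim(x→0) f'(x)/g'(x) = lim(x→0) (9·x^2)/(1/(x + 1))
  = 0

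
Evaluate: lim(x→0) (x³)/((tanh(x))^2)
This is a 0/0 indeterminate form.

Apply L'Hôpital's rule: differentiate numerator and denominator separately.
  f(x) = x^3   ⇒   f'(x) = 3·x^2
  g(x) = tanh(x)^2   ⇒   g'(x) = (2 - 2·tanh(x)^2)·tanh(x)
  lim(x→0) f'(x)/g'(x) = lim(x→0) (3·x^2)/((2 - 2·tanh(x)^2)·tanh(x))
  = 0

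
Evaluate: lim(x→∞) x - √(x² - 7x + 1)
This is an ∞-∞ indeterminate form.

Combine fractions or rationalize to convert ∞-∞ to 0/0 form:
  lim(x→∞) x - √(x² - 7x + 1) = 7/2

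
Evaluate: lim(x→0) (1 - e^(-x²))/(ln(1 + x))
This is a 0/0 indeterminate form.

Apply L'Hôpital's rule: differentiate numerator and denominator separately.
  f(x) = 1 - e^(-x^2)   ⇒   f'(x) = 2·x·e^(-x^2)
  g(x) = ln(x + 1)   ⇒   g'(x) = 1/(x + 1)
  lim(x→0) f'(x)/g'(x) = lim(x→0) (2·x·e^(-x^2))/(1/(x + 1))
  = 0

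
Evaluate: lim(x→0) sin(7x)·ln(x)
This is a 0·∞ indeterminate form.

Rewrite 0·∞ as a quotient (0/0 or ∞/∞ form), then apply L'Hôpital's rule:
  lim(x→0) sin(7x)·ln(x) = 0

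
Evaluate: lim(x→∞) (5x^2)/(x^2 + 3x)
This is an ∞/∞ indeterminate form.

Apply L'Hôpital's rule: differentiate numerator and denominator separately.
  f(x) = 5·x^2   ⇒   f'(x) = 10·x
  g(x) = x^2 + 3·x   ⇒   g'(x) = 2·x + 3
  lim(x→∞) f'(x)/g'(x) = lim(x→∞) (10·x)/(2·x + 3)
  = 5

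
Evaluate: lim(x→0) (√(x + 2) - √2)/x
This is a standard limit.

Factor or rationalize the expression:
  lim(x→0) (√(x + 2) - √2)/x = sqrt(2)/4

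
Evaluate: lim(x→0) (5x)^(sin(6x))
This is an exponential indeterminate form.

For exponential indeterminate forms, take the natural log:
  Let L = lim(x→0) (5x)^(sin(6x))
  Then ln(L) = lim(x→0) [exponent × ln(base)]
  Evaluate using L'Hôpital or standard limits, then exponentiate.
  L = 1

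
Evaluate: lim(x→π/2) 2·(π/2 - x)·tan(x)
This is a 0·∞ indeterminate form.

Rewrite 0·∞ as a quotient (0/0 or ∞/∞ form), then apply L'Hôpital's rule:
  lim(x→π/2) 2·(π/2 - x)·tan(x) = 2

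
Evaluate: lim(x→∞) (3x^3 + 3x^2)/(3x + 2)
This is an ∞/∞ indeterminate form.

Apply L'Hôpital's rule: differentiate numerator and denominator separately.
  f(x) = 3·x^3 + 3·x^2   ⇒   f'(x) = 9·x^2 + 6·x
  g(x) = 3·x + 2   ⇒   g'(x) = 3
  lim(x→∞) f'(x)/g'(x) = lim(x→∞) (9·x^2 + 6·x)/(3)
  = ∞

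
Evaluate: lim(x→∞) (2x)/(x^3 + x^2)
This is an ∞/∞ indeterminate form.

Apply L'Hôpital's rule: differentiate numerator and denominator separately.
  f(x) = 2·x   ⇒   f'(x) = 2
  g(x) = x^3 + x^2   ⇒   g'(x) = 3·x^2 + 2·x
  lim(x→∞) f'(x)/g'(x) = lim(x→∞) (2)/(3·x^2 + 2·x)
  = 0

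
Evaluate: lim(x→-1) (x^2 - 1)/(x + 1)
This is a standard limit.

Factor or rationalize the expression:
  lim(x→-1) (x^2 - 1)/(x + 1) = -2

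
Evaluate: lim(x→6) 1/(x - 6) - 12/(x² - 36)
This is an ∞-∞ indeterminate form.

Combine fractions or rationalize to convert ∞-∞ to 0/0 form:
  lim(x→6) 1/(x - 6) - 12/(x² - 36) = 1/12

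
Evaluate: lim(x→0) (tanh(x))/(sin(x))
This is a 0/0 indeterminate form.

Apply L'Hôpital's rule: differentiate numerator and denominator separately.
  f(x) = tanh(x)   ⇒   f'(x) = 1 - tanh(x)^2
  g(x) = sin(x)   ⇒   g'(x) = cos(x)
  lim(x→0) f'(x)/g'(x) = lim(x→0) (1 - tanh(x)^2)/(cos(x))
  = 1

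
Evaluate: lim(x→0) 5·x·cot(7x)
This is a 0·∞ indeterminate form.

Rewrite 0·∞ as a quotient (0/0 or ∞/∞ form), then apply L'Hôpital's rule:
  lim(x→0) 5·x·cot(7x) = 5/7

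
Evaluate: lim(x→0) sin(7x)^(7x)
This is an exponential indeterminate form.

For exponential indeterminate forms, take the natural log:
  Let L = lim(x→0) sin(7x)^(7x)
  Then ln(L) = lim(x→0) [exponent × ln(base)]
  Evaluate using L'Hôpital or standard limits, then exponentiate.
  L = 1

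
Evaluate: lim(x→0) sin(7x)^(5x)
This is an exponential indeterminate form.

For exponential indeterminate forms, take the natural log:
  Let L = lim(x→0) sin(7x)^(5x)
  Then ln(L) = lim(x→0) [exponent × ln(base)]
  Evaluate using L'Hôpital or standard limits, then exponentiate.
  L = 1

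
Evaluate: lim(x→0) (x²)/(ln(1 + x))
This is a 0/0 indeterminate form.

Apply L'Hôpital's rule: differentiate numerator and denominator separately.
  f(x) = x^2   ⇒   f'(x) = 2·x
  g(x) = ln(x + 1)   ⇒   g'(x) = 1/(x + 1)
  lim(x→0) f'(x)/g'(x) = lim(x→0) (2·x)/(1/(x + 1))
  = 0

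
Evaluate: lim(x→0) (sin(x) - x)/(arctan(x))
This is a 0/0 indeterminate form.

Apply L'Hôpital's rule: differentiate numerator and denominator separately.
  f(x) = -x + sin(x)   ⇒   f'(x) = cos(x) - 1
  g(x) = atan(x)   ⇒   g'(x) = 1/(x^2 + 1)
  lim(x→0) f'(x)/g'(x) = lim(x→0) (cos(x) - 1)/(1/(x^2 + 1))
  = 0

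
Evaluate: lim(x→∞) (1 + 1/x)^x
This is an exponential indeterminate form.

For exponential indeterminate forms, take the natural log:
  Let L = lim(x→∞) (1 + 1/x)^x
  Then ln(L) = lim(x→∞) [exponent × ln(base)]
  Evaluate using L'Hôpital or standard limits, then exponentiate.
  L = e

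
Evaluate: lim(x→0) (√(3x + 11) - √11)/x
This is a standard limit.

Factor or rationalize the expression:
  lim(x→0) (√(3x + 11) - √11)/x = 3·sqrt(11)/22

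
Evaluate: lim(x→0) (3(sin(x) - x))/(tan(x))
This is a 0/0 indeterminate form.

Apply L'Hôpital's rule: differentiate numerator and denominator separately.
  f(x) = -3·x + 3·sin(x)   ⇒   f'(x) = 3·cos(x) - 3
  g(x) = tan(x)   ⇒   g'(x) = tan(x)^2 + 1
  lim(x→0) f'(x)/g'(x) = lim(x→0) (3·cos(x) - 3)/(tan(x)^2 + 1)
  = 0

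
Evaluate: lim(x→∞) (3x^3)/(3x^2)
This is an ∞/∞ indeterminate form.

Apply L'Hôpital's rule: differentiate numerator and denominator separately.
  f(x) = 3·x^3   ⇒   f'(x) = 9·x^2
  g(x) = 3·x^2   ⇒   g'(x) = 6·x
  lim(x→∞) f'(x)/g'(x) = lim(x→∞) (9·x^2)/(6·x)
  = ∞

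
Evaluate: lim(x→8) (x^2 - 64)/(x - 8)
This is a standard limit.

Factor or rationalize the expression:
  lim(x→8) (x^2 - 64)/(x - 8) = 16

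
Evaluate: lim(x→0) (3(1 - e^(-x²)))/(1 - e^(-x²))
This is a 0/0 indeterminate form.

Apply L'Hôpital's rule: differentiate numerator and denominator separately.
  f(x) = 3 - 3·e^(-x^2)   ⇒   f'(x) = 6·x·e^(-x^2)
  g(x) = 1 - e^(-x^2)   ⇒   g'(x) = 2·x·e^(-x^2)
  lim(x→0) f'(x)/g'(x) = lim(x→0) (6·x·e^(-x^2))/(2·x·e^(-x^2))
  = 3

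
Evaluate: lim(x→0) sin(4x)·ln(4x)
This is a 0·∞ indeterminate form.

Rewrite 0·∞ as a quotient (0/0 or ∞/∞ form), then apply L'Hôpital's rule:
  lim(x→0) sin(4x)·ln(4x) = 0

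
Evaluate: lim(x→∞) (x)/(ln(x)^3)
This is an ∞/∞ indeterminate form.

Apply L'Hôpital's rule: differentiate numerator and denominator separately.
  f(x) = x   ⇒   f'(x) = 1
  g(x) = ln(x)^3   ⇒   g'(x) = 3·ln(x)^2/x
  lim(x→∞) f'(x)/g'(x) = lim(x→∞) (1)/(3·ln(x)^2/x)
  = ∞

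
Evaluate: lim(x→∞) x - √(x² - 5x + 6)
This is an ∞-∞ indeterminate form.

Combine fractions or rationalize to convert ∞-∞ to 0/0 form:
  lim(x→∞) x - √(x² - 5x + 6) = 5/2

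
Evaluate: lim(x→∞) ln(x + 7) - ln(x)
This is an ∞-∞ indeterminate form.

Combine fractions or rationalize to convert ∞-∞ to 0/0 form:
  lim(x→∞) ln(x + 7) - ln(x) = 0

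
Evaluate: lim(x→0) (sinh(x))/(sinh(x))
This is a 0/0 indeterminate form.

Apply L'Hôpital's rule: differentiate numerator and denominator separately.
  f(x) = sinh(x)   ⇒   f'(x) = cosh(x)
  g(x) = sinh(x)   ⇒   g'(x) = cosh(x)
  lim(x→0) f'(x)/g'(x) = lim(x→0) (cosh(x))/(cosh(x))
  = 1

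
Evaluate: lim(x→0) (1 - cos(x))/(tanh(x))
This is a 0/0 indeterminate form.

Apply L'Hôpital's rule: differentiate numerator and denominator separately.
  f(x) = 1 - cos(x)   ⇒   f'(x) = sin(x)
  g(x) = tanh(x)   ⇒   g'(x) = 1 - tanh(x)^2
  lim(x→0) f'(x)/g'(x) = lim(x→0) (sin(x))/(1 - tanh(x)^2)
  = 0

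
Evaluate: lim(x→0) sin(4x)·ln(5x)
This is a 0·∞ indeterminate form.

Rewrite 0·∞ as a quotient (0/0 or ∞/∞ form), then apply L'Hôpital's rule:
  lim(x→0) sin(4x)·ln(5x) = 0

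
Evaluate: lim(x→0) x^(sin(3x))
This is an exponential indeterminate form.

For exponential indeterminate forms, take the natural log:
  Let L = lim(x→0) x^(sin(3x))
  Then ln(L) = lim(x→0) [exponent × ln(base)]
  Evaluate using L'Hôpital or standard limits, then exponentiate.
  L = 1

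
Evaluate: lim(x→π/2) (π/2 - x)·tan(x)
This is a 0·∞ indeterminate form.

Rewrite 0·∞ as a quotient (0/0 or ∞/∞ form), then apply L'Hôpital's rule:
  lim(x→π/2) (π/2 - x)·tan(x) = 1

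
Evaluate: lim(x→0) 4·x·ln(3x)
This is a 0·∞ indeterminate form.

Rewrite 0·∞ as a quotient (0/0 or ∞/∞ form), then apply L'Hôpital's rule:
  lim(x→0) 4·x·ln(3x) = 0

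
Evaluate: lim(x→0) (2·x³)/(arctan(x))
This is a 0/0 indeterminate form.

Apply L'Hôpital's rule: differentiate numerator and denominator separately.
  f(x) = 2·x^3   ⇒   f'(x) = 6·x^2
  g(x) = atan(x)   ⇒   g'(x) = 1/(x^2 + 1)
  lim(x→0) f'(x)/g'(x) = lim(x→0) (6·x^2)/(1/(x^2 + 1))
  = 0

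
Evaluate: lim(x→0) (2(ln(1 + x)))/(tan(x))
This is a 0/0 indeterminate form.

Apply L'Hôpital's rule: differentiate numerator and denominator separately.
  f(x) = 2·ln(x + 1)   ⇒   f'(x) = 2/(x + 1)
  g(x) = tan(x)   ⇒   g'(x) = tan(x)^2 + 1
  lim(x→0) f'(x)/g'(x) = lim(x→0) (2/(x + 1))/(tan(x)^2 + 1)
  = 2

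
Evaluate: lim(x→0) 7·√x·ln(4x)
This is a 0·∞ indeterminate form.

Rewrite 0·∞ as a quotient (0/0 or ∞/∞ form), then apply L'Hôpital's rule:
  lim(x→0) 7·√x·ln(4x) = 0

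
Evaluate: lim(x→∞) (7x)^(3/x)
This is an exponential indeterminate form.

For exponential indeterminate forms, take the natural log:
  Let L = lim(x→∞) (7x)^(3/x)
  Then ln(L) = lim(x→∞) [exponent × ln(base)]
  Evaluate using L'Hôpital or standard limits, then exponentiate.
  L = 1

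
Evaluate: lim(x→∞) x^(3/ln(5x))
This is an exponential indeterminate form.

For exponential indeterminate forms, take the natural log:
  Let L = lim(x→∞) x^(3/ln(5x))
  Then ln(L) = lim(x→∞) [exponent × ln(base)]
  Evaluate using L'Hôpital or standard limits, then exponentiate.
  L = e^(3)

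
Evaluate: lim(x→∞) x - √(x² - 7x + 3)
This is an ∞-∞ indeterminate form.

Combine fractions or rationalize to convert ∞-∞ to 0/0 form:
  lim(x→∞) x - √(x² - 7x + 3) = 7/2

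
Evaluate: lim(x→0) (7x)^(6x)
This is an exponential indeterminate form.

For exponential indeterminate forms, take the natural log:
  Let L = lim(x→0) (7x)^(6x)
  Then ln(L) = lim(x→0) [exponent × ln(base)]
  Evaluate using L'Hôpital or standard limits, then exponentiate.
  L = 1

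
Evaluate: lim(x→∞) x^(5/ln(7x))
This is an exponential indeterminate form.

For exponential indeterminate forms, take the natural log:
  Let L = lim(x→∞) x^(5/ln(7x))
  Then ln(L) = lim(x→∞) [exponent × ln(base)]
  Evaluate using L'Hôpital or standard limits, then exponentiate.
  L = e^(5)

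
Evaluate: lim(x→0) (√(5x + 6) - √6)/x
This is a standard limit.

Factor or rationalize the expression:
  lim(x→0) (√(5x + 6) - √6)/x = 5·sqrt(6)/12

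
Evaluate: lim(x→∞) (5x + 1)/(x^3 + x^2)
This is an ∞/∞ indeterminate form.

Apply L'Hôpital's rule: differentiate numerator and denominator separately.
  f(x) = 5·x + 1   ⇒   f'(x) = 5
  g(x) = x^3 + x^2   ⇒   g'(x) = 3·x^2 + 2·x
  lim(x→∞) f'(x)/g'(x) = lim(x→∞) (5)/(3·x^2 + 2·x)
  = 0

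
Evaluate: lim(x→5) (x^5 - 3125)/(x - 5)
This is a standard limit.

Factor or rationalize the expression:
  lim(x→5) (x^5 - 3125)/(x - 5) = 3125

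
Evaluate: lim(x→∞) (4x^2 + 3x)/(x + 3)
This is an ∞/∞ indeterminate form.

Apply L'Hôpital's rule: differentiate numerator and denominator separately.
  f(x) = 4·x^2 + 3·x   ⇒   f'(x) = 8·x + 3
  g(x) = x + 3   ⇒   g'(x) = 1
  lim(x→∞) f'(x)/g'(x) = lim(x→∞) (8·x + 3)/(1)
  = ∞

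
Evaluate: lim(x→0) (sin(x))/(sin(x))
This is a 0/0 indeterminate form.

Apply L'Hôpital's rule: differentiate numerator and denominator separately.
  f(x) = sin(x)   ⇒   f'(x) = cos(x)
  g(x) = sin(x)   ⇒   g'(x) = cos(x)
  lim(x→0) f'(x)/g'(x) = lim(x→0) (cos(x))/(cos(x))
  = 1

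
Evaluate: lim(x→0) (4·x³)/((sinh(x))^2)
This is a 0/0 indeterminate form.

Apply L'Hôpital's rule: differentiate numerator and denominator separately.
  f(x) = 4·x^3   ⇒   f'(x) = 12·x^2
  g(x) = sinh(x)^2   ⇒   g'(x) = 2·sinh(x)·cosh(x)
  lim(x→0) f'(x)/g'(x) = lim(x→0) (12·x^2)/(2·sinh(x)·cosh(x))
  = 0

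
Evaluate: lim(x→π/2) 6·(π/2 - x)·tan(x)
This is a 0·∞ indeterminate form.

Rewrite 0·∞ as a quotient (0/0 or ∞/∞ form), then apply L'Hôpital's rule:
  lim(x→π/2) 6·(π/2 - x)·tan(x) = 6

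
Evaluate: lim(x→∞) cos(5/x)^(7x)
This is an exponential indeterminate form.

For exponential indeterminate forms, take the natural log:
  Let L = lim(x→∞) cos(5/x)^(7x)
  Then ln(L) = lim(x→∞) [exponent × ln(base)]
  Evaluate using L'Hôpital or standard limits, then exponentiate.
  L = 1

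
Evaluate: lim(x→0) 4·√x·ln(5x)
This is a 0·∞ indeterminate form.

Rewrite 0·∞ as a quotient (0/0 or ∞/∞ form), then apply L'Hôpital's rule:
  lim(x→0) 4·√x·ln(5x) = 0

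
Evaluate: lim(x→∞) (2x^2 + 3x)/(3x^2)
This is an ∞/∞ indeterminate form.

Apply L'Hôpital's rule: differentiate numerator and denominator separately.
  f(x) = 2·x^2 + 3·x   ⇒   f'(x) = 4·x + 3
  g(x) = 3·x^2   ⇒   g'(x) = 6·x
  lim(x→∞) f'(x)/g'(x) = lim(x→∞) (4·x + 3)/(6·x)
  = 2/3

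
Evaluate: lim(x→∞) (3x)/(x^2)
This is an ∞/∞ indeterminate form.

Apply L'Hôpital's rule: differentiate numerator and denominator separately.
  f(x) = 3·x   ⇒   f'(x) = 3
  g(x) = x^2   ⇒   g'(x) = 2·x
  lim(x→∞) f'(x)/g'(x) = lim(x→∞) (3)/(2·x)
  = 0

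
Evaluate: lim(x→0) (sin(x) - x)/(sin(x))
This is a 0/0 indeterminate form.

Apply L'Hôpital's rule: differentiate numerator and denominator separately.
  f(x) = -x + sin(x)   ⇒   f'(x) = cos(x) - 1
  g(x) = sin(x)   ⇒   g'(x) = cos(x)
  lim(x→0) f'(x)/g'(x) = lim(x→0) (cos(x) - 1)/(cos(x))
  = 0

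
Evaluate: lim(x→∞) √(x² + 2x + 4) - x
This is an ∞-∞ indeterminate form.

Combine fractions or rationalize to convert ∞-∞ to 0/0 form:
  lim(x→∞) √(x² + 2x + 4) - x = 1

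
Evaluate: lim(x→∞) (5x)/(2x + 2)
This is an ∞/∞ indeterminate form.

Apply L'Hôpital's rule: differentiate numerator and denominator separately.
  f(x) = 5·x   ⇒   f'(x) = 5
  g(x) = 2·x + 2   ⇒   g'(x) = 2
  lim(x→∞) f'(x)/g'(x) = lim(x→∞) (5)/(2)
  = 5/2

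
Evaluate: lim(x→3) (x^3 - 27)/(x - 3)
This is a standard limit.

Factor or rationalize the expression:
  lim(x→3) (x^3 - 27)/(x - 3) = 27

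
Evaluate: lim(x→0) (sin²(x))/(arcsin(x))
This is a 0/0 indeterminate form.

Apply L'Hôpital's rule: differentiate numerator and denominator separately.
  f(x) = sin(x)^2   ⇒   f'(x) = 2·sin(x)·cos(x)
  g(x) = asin(x)   ⇒   g'(x) = 1/sqrt(1 - x^2)
  lim(x→0) f'(x)/g'(x) = lim(x→0) (2·sin(x)·cos(x))/(1/sqrt(1 - x^2))
  = 0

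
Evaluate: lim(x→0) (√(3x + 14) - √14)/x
This is a standard limit.

Factor or rationalize the expression:
  lim(x→0) (√(3x + 14) - √14)/x = 3·sqrt(14)/28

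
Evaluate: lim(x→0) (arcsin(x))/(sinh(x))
This is a 0/0 indeterminate form.

Apply L'Hôpital's rule: differentiate numerator and denominator separately.
  f(x) = asin(x)   ⇒   f'(x) = 1/sqrt(1 - x^2)
  g(x) = sinh(x)   ⇒   g'(x) = cosh(x)
  lim(x→0) f'(x)/g'(x) = lim(x→0) (1/sqrt(1 - x^2))/(cosh(x))
  = 1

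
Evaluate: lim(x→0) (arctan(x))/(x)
This is a 0/0 indeterminate form.

Apply L'Hôpital's rule: differentiate numerator and denominator separately.
  f(x) = atan(x)   ⇒   f'(x) = 1/(x^2 + 1)
  g(x) = x   ⇒   g'(x) = 1
  lim(x→0) f'(x)/g'(x) = lim(x→0) (1/(x^2 + 1))/(1)
  = 1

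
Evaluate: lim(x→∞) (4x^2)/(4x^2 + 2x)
This is an ∞/∞ indeterminate form.

Apply L'Hôpital's rule: differentiate numerator and denominator separately.
  f(x) = 4·x^2   ⇒   f'(x) = 8·x
  g(x) = 4·x^2 + 2·x   ⇒   g'(x) = 8·x + 2
  lim(x→∞) f'(x)/g'(x) = lim(x→∞) (8·x)/(8·x + 2)
  = 1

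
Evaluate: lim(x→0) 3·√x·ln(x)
This is a 0·∞ indeterminate form.

Rewrite 0·∞ as a quotient (0/0 or ∞/∞ form), then apply L'Hôpital's rule:
  lim(x→0) 3·√x·ln(x) = 0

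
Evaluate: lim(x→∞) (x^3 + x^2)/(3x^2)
This is an ∞/∞ indeterminate form.

Apply L'Hôpital's rule: differentiate numerator and denominator separately.
  f(x) = x^3 + x^2   ⇒   f'(x) = 3·x^2 + 2·x
  g(x) = 3·x^2   ⇒   g'(x) = 6·x
  lim(x→∞) f'(x)/g'(x) = lim(x→∞) (3·x^2 + 2·x)/(6·x)
  = ∞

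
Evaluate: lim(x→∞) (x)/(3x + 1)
This is an ∞/∞ indeterminate form.

Apply L'Hôpital's rule: differentiate numerator and denominator separately.
  f(x) = x   ⇒   f'(x) = 1
  g(x) = 3·x + 1   ⇒   g'(x) = 3
  lim(x→∞) f'(x)/g'(x) = lim(x→∞) (1)/(3)
  = 1/3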